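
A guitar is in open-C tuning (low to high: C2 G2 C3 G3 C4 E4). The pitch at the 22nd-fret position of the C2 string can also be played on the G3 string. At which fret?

C2 at fret 22 is C2 + 22 semitones = A#3.
The open G3 string is 19 semitones above the open C2, so the same pitch on the G3 string lies at fret 22 − 19 = 3.

3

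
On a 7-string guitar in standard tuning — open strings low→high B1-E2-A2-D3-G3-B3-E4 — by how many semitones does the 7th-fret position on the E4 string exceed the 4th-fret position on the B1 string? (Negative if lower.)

E4 at fret 7 → B4 (MIDI 71); B1 at fret 4 → D#2 (MIDI 39).
71 − 39 = 32, so the two pitches are 32 semitones apart.

32 semitones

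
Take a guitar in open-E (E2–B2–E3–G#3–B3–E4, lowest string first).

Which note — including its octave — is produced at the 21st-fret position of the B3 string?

G#5

Each fret is one semitone, so B3 + 21 = G#5.
(Equivalently spelled Ab5.)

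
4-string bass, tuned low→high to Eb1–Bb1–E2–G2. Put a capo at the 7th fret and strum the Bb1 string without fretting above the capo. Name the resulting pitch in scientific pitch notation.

F2

The capo raises the open Bb1 by 7 semitones to F2; fretting 0 more gives Bb1 + 7 + 0 = Bb1 + 7 semitones = F2.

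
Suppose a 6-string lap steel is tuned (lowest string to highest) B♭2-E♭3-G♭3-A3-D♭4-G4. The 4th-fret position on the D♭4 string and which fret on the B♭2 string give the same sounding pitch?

19

D♭4 at fret 4 is D♭4 + 4 semitones = F4.
The open B♭2 string is 15 semitones below the open D♭4, so the same pitch on the B♭2 string lies at fret 4 + 15 = 19.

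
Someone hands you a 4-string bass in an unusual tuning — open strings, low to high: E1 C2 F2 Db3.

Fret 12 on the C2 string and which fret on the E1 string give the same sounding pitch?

20

C2 at fret 12 is C2 + 12 semitones = C3.
The open E1 string is 8 semitones below the open C2, so the same pitch on the E1 string lies at fret 12 + 8 = 20.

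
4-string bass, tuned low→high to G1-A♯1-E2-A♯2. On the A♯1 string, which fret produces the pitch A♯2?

12

A♯2 is 12 semitones above the open A♯1 (A#–B–C–C#–…–G#–A–A#), so it sits at fret 12.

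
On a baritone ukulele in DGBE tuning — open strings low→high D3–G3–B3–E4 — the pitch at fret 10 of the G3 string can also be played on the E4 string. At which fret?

Fret 10 on G3 is MIDI 55 + 10 = 65 (F4). On the E4 string (open MIDI 64), that pitch is 65 − 64 = fret 1.

1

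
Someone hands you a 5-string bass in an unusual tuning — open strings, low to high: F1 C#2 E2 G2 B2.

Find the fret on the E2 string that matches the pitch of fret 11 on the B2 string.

Fret 11 on B2 is MIDI 47 + 11 = 58 (A#3). On the E2 string (open MIDI 40), that pitch is 58 − 40 = fret 18.

18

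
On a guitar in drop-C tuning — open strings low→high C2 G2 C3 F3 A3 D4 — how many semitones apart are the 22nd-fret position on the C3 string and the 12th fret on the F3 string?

5 semitones

C3 at fret 22 → A#4 (MIDI 70); F3 at fret 12 → F4 (MIDI 65).
70 − 65 = 5, so the two pitches are 5 semitones apart, with A#4 the higher.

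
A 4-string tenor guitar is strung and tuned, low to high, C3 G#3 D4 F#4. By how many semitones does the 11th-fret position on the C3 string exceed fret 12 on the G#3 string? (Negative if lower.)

C3 at fret 11 → B3 (MIDI 59); G#3 at fret 12 → G#4 (MIDI 68).
59 − 68 = -9, so the two pitches are 9 semitones apart.

-9 semitones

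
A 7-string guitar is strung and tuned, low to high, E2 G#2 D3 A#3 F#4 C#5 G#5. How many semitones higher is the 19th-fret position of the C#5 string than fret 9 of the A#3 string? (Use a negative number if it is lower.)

C#5 at fret 19 → G#6 (MIDI 92); A#3 at fret 9 → G4 (MIDI 67).
92 − 67 = 25, so the two pitches are 25 semitones apart.

25 semitones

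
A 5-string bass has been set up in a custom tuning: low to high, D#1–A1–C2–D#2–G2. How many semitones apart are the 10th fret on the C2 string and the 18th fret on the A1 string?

5 semitones

C2 at fret 10 → A#2 (MIDI 46); A1 at fret 18 → D#3 (MIDI 51).
46 − 51 = -5, so the two pitches are 5 semitones apart, with D#3 the higher.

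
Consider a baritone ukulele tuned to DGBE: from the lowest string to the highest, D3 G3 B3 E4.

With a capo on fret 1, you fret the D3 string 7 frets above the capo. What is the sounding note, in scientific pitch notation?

A#3

The capo raises the open D3 by 1 semitone to D#3; fretting 7 more gives D3 + 1 + 7 = D3 + 8 semitones = A#3.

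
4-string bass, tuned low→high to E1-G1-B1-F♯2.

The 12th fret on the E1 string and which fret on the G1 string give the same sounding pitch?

E1 at fret 12 is E1 + 12 semitones = E2.
The open G1 string is 3 semitones above the open E1, so the same pitch on the G1 string lies at fret 12 − 3 = 9.

9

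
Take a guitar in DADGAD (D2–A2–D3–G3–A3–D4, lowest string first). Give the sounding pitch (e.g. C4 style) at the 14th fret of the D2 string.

D2 is MIDI 38. Adding 14 gives 52, which is E3.

E3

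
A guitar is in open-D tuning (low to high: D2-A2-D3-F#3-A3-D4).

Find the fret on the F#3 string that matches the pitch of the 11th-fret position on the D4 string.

Fret 11 on D4 is MIDI 62 + 11 = 73 (C#5). On the F#3 string (open MIDI 54), that pitch is 73 − 54 = fret 19.

19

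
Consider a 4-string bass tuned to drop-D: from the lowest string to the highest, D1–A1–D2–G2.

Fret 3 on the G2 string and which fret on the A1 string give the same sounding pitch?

G2 at fret 3 is G2 + 3 semitones = A♯2.
The open A1 string is 10 semitones below the open G2, so the same pitch on the A1 string lies at fret 3 + 10 = 13.

13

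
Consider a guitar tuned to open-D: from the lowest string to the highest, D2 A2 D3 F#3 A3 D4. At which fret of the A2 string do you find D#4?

18

D#4 is 18 semitones above the open A2 (A–A#–B–C–…–C#–D–D#), so it sits at fret 18.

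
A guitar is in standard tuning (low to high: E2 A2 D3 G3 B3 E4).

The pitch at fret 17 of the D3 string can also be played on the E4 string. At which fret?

D3 at fret 17 is D3 + 17 semitones = G4.
The open E4 string is 14 semitones above the open D3, so the same pitch on the E4 string lies at fret 17 − 14 = 3.

3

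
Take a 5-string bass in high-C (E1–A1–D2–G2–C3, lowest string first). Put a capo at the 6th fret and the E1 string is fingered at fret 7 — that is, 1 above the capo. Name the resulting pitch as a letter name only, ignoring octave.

B

The capo raises the open E1 by 6 semitones to A#1; fretting 1 more gives E1 + 6 + 1 = E1 + 7 semitones, landing on B.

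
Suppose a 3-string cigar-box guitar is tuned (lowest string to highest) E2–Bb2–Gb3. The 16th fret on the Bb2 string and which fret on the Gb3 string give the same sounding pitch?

Fret 16 on Bb2 is MIDI 46 + 16 = 62 (D4). On the Gb3 string (open MIDI 54), that pitch is 62 − 54 = fret 8.

8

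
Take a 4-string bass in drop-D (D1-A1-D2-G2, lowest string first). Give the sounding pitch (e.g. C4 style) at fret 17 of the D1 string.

G2

D1 is MIDI 26. Adding 17 gives 43, which is G2.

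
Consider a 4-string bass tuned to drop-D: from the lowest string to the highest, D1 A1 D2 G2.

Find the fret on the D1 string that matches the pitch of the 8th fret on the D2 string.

20

D2 at fret 8 is D2 + 8 semitones = A#2.
The open D1 string is 12 semitones below the open D2, so the same pitch on the D1 string lies at fret 8 + 12 = 20.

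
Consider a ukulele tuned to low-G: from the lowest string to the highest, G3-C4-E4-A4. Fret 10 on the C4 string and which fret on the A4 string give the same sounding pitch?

1

Fret 10 on C4 is MIDI 60 + 10 = 70 (A♯4). On the A4 string (open MIDI 69), that pitch is 70 − 69 = fret 1.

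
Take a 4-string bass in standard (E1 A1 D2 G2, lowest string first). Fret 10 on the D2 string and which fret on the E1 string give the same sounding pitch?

20

D2 at fret 10 is D2 + 10 semitones = C3.
The open E1 string is 10 semitones below the open D2, so the same pitch on the E1 string lies at fret 10 + 10 = 20.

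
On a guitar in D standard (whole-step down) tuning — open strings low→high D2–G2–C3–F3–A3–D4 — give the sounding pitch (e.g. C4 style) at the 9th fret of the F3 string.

The open F3 string plus 9 semitones: F–F#–G–G#–A–A#–B–C–C#–D.
The walk passes from B into C once, so the octave number goes from 3 to 4.

D4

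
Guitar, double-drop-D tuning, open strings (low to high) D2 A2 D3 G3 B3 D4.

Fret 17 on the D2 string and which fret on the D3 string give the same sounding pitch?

Fret 17 on D2 is MIDI 38 + 17 = 55 (G3). On the D3 string (open MIDI 50), that pitch is 55 − 50 = fret 5.

5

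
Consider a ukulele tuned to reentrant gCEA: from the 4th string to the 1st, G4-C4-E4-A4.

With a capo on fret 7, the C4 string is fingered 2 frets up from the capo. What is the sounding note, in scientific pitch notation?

The capo raises the open C4 by 7 semitones to G4; fretting 2 more gives C4 + 7 + 2 = C4 + 9 semitones = A4.

A4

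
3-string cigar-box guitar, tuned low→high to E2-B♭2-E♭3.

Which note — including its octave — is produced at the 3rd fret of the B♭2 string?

Each fret is one semitone, so B♭2 + 3 = D♭3.
(Equivalently spelled C♯3.)

D♭3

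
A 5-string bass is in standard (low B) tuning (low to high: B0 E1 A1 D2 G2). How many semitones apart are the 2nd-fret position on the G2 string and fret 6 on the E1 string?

11 semitones

G2 at fret 2 → A2 (MIDI 45); E1 at fret 6 → A#1 (MIDI 34).
45 − 34 = 11, so the two pitches are 11 semitones apart, with A2 the higher.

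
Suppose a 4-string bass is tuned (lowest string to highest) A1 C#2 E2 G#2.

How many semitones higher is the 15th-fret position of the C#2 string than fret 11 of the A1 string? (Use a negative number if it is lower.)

C#2 at fret 15 → E3 (MIDI 52); A1 at fret 11 → G#2 (MIDI 44).
52 − 44 = 8, so the two pitches are 8 semitones apart.

8 semitones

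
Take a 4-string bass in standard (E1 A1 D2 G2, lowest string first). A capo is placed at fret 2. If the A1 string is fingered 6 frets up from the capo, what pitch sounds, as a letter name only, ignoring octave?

The capo raises the open A1 by 2 semitones to B1; fretting 6 more gives A1 + 2 + 6 = A1 + 8 semitones, landing on F.

F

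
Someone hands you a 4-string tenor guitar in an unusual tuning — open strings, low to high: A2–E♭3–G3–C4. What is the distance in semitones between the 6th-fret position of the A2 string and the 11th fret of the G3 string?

15 semitones

A2 at fret 6 → E♭3 (MIDI 51); G3 at fret 11 → G♭4 (MIDI 66).
51 − 66 = -15, so the two pitches are 15 semitones apart, with G♭4 the higher.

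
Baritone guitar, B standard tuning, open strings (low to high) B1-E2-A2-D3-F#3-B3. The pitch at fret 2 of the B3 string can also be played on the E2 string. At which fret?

21

B3 at fret 2 is B3 + 2 semitones = C#4.
The open E2 string is 19 semitones below the open B3, so the same pitch on the E2 string lies at fret 2 + 19 = 21.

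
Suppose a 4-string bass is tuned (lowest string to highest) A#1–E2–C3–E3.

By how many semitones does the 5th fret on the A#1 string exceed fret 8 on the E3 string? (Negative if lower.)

A#1 at fret 5 → D#2 (MIDI 39); E3 at fret 8 → C4 (MIDI 60).
39 − 60 = -21, so the two pitches are 21 semitones apart.

-21 semitones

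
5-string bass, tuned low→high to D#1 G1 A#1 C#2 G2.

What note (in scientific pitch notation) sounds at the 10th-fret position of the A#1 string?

G#2

A#1 is MIDI 34. Adding 10 gives 44, which is G#2.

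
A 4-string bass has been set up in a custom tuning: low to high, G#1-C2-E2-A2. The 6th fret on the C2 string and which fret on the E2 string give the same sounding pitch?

2

C2 at fret 6 is C2 + 6 semitones = F#2.
The open E2 string is 4 semitones above the open C2, so the same pitch on the E2 string lies at fret 6 − 4 = 2.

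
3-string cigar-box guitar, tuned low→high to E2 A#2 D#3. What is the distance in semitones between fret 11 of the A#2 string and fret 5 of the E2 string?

12 semitones

A#2 at fret 11 → A3 (MIDI 57); E2 at fret 5 → A2 (MIDI 45).
57 − 45 = 12, so the two pitches are 12 semitones apart, with A3 the higher.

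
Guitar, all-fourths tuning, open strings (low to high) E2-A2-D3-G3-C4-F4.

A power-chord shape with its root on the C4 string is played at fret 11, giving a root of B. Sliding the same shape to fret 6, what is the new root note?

F#

Moving from fret 11 to fret 6 shifts the root by -5 semitones.
B down 5 semitones is F#.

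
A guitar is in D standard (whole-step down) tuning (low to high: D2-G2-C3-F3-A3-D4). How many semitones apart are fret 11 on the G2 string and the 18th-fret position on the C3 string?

12 semitones

G2 at fret 11 → F#3 (MIDI 54); C3 at fret 18 → F#4 (MIDI 66).
54 − 66 = -12, so the two pitches are 12 semitones apart, with F#4 the higher.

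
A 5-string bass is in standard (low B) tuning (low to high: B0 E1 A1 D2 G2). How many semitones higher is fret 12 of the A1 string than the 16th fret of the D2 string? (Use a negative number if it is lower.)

-9 semitones

A1 at fret 12 → A2 (MIDI 45); D2 at fret 16 → F♯3 (MIDI 54).
45 − 54 = -9, so the two pitches are 9 semitones apart.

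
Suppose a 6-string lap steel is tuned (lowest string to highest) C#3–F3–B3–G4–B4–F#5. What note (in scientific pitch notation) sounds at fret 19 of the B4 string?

B4 is MIDI 71. Adding 19 gives 90, which is F#6.
(Equivalently spelled Gb6.)

F#6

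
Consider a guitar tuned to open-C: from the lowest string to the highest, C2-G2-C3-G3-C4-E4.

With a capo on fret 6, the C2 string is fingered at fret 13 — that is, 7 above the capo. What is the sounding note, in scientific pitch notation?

The capo raises the open C2 by 6 semitones to F♯2; fretting 7 more gives C2 + 6 + 7 = C2 + 13 semitones = C♯3.
(Also written D♭.)

C♯3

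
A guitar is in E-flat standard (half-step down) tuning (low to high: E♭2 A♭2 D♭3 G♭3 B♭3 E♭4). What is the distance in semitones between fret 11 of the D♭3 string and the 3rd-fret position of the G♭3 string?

D♭3 at fret 11 → C4 (MIDI 60); G♭3 at fret 3 → A3 (MIDI 57).
60 − 57 = 3, so the two pitches are 3 semitones apart, with C4 the higher.

3 semitones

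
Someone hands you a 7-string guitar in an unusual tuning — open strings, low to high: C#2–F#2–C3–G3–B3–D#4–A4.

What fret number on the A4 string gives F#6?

F#6 is 21 semitones above the open A4 (A–A#–B–C–…–E–F–F#), so it sits at fret 21.

21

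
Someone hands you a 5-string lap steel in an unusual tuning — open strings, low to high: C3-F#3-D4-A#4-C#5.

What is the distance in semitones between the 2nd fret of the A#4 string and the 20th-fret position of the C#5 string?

21 semitones

A#4 at fret 2 → C5 (MIDI 72); C#5 at fret 20 → A6 (MIDI 93).
72 − 93 = -21, so the two pitches are 21 semitones apart, with A6 the higher.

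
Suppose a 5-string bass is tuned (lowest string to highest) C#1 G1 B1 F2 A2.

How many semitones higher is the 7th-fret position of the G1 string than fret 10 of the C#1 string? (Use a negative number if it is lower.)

G1 at fret 7 → D2 (MIDI 38); C#1 at fret 10 → B1 (MIDI 35).
38 − 35 = 3, so the two pitches are 3 semitones apart.

3 semitones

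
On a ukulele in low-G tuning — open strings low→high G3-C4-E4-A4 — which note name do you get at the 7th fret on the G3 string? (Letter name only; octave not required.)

D

Each fret is one semitone, so G3 + 7 = D.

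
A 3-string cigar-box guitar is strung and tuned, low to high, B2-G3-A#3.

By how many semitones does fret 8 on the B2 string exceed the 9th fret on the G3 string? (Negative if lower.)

-9 semitones

B2 at fret 8 → G3 (MIDI 55); G3 at fret 9 → E4 (MIDI 64).
55 − 64 = -9, so the two pitches are 9 semitones apart.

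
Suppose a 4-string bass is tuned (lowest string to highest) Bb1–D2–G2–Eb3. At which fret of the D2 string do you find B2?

B2 is 9 semitones above the open D2 (D–Eb–E–F–Gb–G–Ab–A–Bb–B), so it sits at fret 9.

9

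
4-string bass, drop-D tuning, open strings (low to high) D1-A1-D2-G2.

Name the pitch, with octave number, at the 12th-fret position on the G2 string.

G2 is MIDI 43. Adding 12 gives 55, which is G3.

G3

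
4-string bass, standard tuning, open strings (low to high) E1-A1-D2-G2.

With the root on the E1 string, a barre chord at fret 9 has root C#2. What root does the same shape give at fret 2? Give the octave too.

Moving from fret 9 to fret 2 shifts the root by -7 semitones.
C#2 down 7 semitones is F#1.

F#1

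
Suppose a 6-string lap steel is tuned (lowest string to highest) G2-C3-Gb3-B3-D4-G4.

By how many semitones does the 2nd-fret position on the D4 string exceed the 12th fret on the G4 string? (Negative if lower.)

-15 semitones

D4 at fret 2 → E4 (MIDI 64); G4 at fret 12 → G5 (MIDI 79).
64 − 79 = -15, so the two pitches are 15 semitones apart.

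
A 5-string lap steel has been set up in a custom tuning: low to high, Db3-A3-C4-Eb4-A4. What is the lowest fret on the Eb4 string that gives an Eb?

From Eb4, count semitones up the chromatic scale until reaching Eb: Eb — 0 steps.

0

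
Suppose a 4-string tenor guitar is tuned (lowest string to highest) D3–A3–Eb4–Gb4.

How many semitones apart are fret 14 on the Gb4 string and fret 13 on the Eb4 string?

4 semitones

Gb4 at fret 14 → Ab5 (MIDI 80); Eb4 at fret 13 → E5 (MIDI 76).
80 − 76 = 4, so the two pitches are 4 semitones apart, with Ab5 the higher.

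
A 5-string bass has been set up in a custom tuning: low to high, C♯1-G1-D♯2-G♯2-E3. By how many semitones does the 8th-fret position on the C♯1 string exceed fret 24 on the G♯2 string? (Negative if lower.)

-35 semitones

C♯1 at fret 8 → A1 (MIDI 33); G♯2 at fret 24 → G♯4 (MIDI 68).
33 − 68 = -35, so the two pitches are 35 semitones apart.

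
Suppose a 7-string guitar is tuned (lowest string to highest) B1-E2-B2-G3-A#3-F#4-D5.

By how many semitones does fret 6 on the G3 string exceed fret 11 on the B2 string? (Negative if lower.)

G3 at fret 6 → C#4 (MIDI 61); B2 at fret 11 → A#3 (MIDI 58).
61 − 58 = 3, so the two pitches are 3 semitones apart.

3 semitones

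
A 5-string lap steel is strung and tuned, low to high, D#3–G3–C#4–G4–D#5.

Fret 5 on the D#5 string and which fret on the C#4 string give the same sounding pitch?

19

Fret 5 on D#5 is MIDI 75 + 5 = 80 (G#5). On the C#4 string (open MIDI 61), that pitch is 80 − 61 = fret 19.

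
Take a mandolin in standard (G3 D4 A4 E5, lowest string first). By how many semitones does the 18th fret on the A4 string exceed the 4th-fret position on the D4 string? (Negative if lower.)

21 semitones

A4 at fret 18 → D#6 (MIDI 87); D4 at fret 4 → F#4 (MIDI 66).
87 − 66 = 21, so the two pitches are 21 semitones apart.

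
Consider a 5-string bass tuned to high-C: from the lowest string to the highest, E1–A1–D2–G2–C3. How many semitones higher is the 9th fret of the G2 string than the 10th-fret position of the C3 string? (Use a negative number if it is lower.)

G2 at fret 9 → E3 (MIDI 52); C3 at fret 10 → A♯3 (MIDI 58).
52 − 58 = -6, so the two pitches are 6 semitones apart.

-6 semitones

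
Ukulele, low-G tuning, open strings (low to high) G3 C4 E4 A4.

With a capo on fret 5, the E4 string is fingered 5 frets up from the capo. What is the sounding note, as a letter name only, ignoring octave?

The capo raises the open E4 by 5 semitones to A4; fretting 5 more gives E4 + 5 + 5 = E4 + 10 semitones, landing on D.

D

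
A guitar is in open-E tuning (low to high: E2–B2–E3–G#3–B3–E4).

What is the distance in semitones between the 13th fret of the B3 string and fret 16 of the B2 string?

9 semitones

B3 at fret 13 → C5 (MIDI 72); B2 at fret 16 → D#4 (MIDI 63).
72 − 63 = 9, so the two pitches are 9 semitones apart, with C5 the higher.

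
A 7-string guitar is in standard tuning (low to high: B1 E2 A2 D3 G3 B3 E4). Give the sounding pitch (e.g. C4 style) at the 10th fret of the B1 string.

The open B1 string plus 10 semitones: B–C–C#–D–…–G–G#–A.
The walk passes from B into C once, so the octave number goes from 1 to 2.

A2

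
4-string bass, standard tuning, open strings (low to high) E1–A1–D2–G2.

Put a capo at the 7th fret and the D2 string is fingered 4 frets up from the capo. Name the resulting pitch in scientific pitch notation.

The capo raises the open D2 by 7 semitones to A2; fretting 4 more gives D2 + 7 + 4 = D2 + 11 semitones = C♯3.

C♯3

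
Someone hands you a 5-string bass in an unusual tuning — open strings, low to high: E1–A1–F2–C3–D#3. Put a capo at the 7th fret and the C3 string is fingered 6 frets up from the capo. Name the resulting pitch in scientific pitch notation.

C#4

The capo raises the open C3 by 7 semitones to G3; fretting 6 more gives C3 + 7 + 6 = C3 + 13 semitones = C#4.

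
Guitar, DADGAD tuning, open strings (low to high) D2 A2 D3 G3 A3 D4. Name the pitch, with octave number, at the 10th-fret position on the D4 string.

Each fret is one semitone, so D4 + 10 = C5.

C5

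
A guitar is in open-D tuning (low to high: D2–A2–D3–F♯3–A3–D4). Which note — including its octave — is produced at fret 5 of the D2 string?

G2

Each fret is one semitone, so D2 + 5 = G2.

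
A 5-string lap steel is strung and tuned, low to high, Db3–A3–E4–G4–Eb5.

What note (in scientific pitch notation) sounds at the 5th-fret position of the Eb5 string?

Each fret is one semitone, so Eb5 + 5 = Ab5.

Ab5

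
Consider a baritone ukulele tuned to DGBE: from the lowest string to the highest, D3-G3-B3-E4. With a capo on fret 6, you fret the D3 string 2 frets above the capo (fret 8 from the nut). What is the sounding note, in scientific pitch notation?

A#3

The capo raises the open D3 by 6 semitones to G#3; fretting 2 more gives D3 + 6 + 2 = D3 + 8 semitones = A#3.
(Also written Bb.)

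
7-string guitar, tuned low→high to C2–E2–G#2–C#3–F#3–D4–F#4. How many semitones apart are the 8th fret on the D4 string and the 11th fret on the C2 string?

D4 at fret 8 → A#4 (MIDI 70); C2 at fret 11 → B2 (MIDI 47).
70 − 47 = 23, so the two pitches are 23 semitones apart, with A#4 the higher.

23 semitones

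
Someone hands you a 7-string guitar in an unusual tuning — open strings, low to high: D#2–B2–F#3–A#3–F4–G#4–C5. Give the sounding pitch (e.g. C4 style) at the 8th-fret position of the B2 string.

G3

Each fret is one semitone, so B2 + 8 = G3.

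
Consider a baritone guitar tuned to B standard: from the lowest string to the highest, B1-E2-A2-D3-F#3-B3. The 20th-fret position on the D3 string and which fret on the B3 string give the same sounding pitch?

11

Fret 20 on D3 is MIDI 50 + 20 = 70 (A#4). On the B3 string (open MIDI 59), that pitch is 70 − 59 = fret 11.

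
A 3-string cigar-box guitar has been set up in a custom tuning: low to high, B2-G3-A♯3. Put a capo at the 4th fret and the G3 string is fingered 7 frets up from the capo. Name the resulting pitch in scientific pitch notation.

F♯4

The capo raises the open G3 by 4 semitones to B3; fretting 7 more gives G3 + 4 + 7 = G3 + 11 semitones = F♯4.
(Also written G♭.)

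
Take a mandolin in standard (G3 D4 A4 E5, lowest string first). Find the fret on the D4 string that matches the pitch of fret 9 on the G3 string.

G3 at fret 9 is G3 + 9 semitones = E4.
The open D4 string is 7 semitones above the open G3, so the same pitch on the D4 string lies at fret 9 − 7 = 2.

2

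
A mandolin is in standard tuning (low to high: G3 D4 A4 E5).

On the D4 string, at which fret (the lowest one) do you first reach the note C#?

11

From D4, count semitones up the chromatic scale until reaching C#: D–D#–E–F–…–B–C–C# — 11 steps.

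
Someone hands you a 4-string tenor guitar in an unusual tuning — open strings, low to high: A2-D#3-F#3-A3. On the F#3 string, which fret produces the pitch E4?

10

E4 is 10 semitones above the open F#3 (F#–G–G#–A–…–D–D#–E), so it sits at fret 10.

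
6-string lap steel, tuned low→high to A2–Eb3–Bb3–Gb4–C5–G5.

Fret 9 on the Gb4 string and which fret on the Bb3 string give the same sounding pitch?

17

Gb4 at fret 9 is Gb4 + 9 semitones = Eb5.
The open Bb3 string is 8 semitones below the open Gb4, so the same pitch on the Bb3 string lies at fret 9 + 8 = 17.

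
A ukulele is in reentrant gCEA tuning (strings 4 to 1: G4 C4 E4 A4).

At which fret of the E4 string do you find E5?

12

E5 is 12 semitones above the open E4 (E–F–F#–G–…–D–D#–E), so it sits at fret 12.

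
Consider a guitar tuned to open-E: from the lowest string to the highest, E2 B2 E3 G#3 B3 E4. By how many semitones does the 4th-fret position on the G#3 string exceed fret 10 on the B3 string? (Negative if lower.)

G#3 at fret 4 → C4 (MIDI 60); B3 at fret 10 → A4 (MIDI 69).
60 − 69 = -9, so the two pitches are 9 semitones apart.

-9 semitones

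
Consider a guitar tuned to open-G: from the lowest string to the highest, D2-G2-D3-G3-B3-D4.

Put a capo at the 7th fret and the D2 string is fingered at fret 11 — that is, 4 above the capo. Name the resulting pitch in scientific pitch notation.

C#3

The capo raises the open D2 by 7 semitones to A2; fretting 4 more gives D2 + 7 + 4 = D2 + 11 semitones = C#3.
(Also written Db.)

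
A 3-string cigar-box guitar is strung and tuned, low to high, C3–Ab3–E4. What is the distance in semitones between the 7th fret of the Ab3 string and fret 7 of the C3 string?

8 semitones

Ab3 at fret 7 → Eb4 (MIDI 63); C3 at fret 7 → G3 (MIDI 55).
63 − 55 = 8, so the two pitches are 8 semitones apart, with Eb4 the higher.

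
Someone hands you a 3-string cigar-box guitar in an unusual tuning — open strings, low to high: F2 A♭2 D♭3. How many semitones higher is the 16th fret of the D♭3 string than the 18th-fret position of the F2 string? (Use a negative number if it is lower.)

6 semitones

D♭3 at fret 16 → F4 (MIDI 65); F2 at fret 18 → B3 (MIDI 59).
65 − 59 = 6, so the two pitches are 6 semitones apart.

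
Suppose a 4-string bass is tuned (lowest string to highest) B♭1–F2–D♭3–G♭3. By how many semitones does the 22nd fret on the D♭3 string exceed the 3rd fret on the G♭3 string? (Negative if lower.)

14 semitones

D♭3 at fret 22 → B4 (MIDI 71); G♭3 at fret 3 → A3 (MIDI 57).
71 − 57 = 14, so the two pitches are 14 semitones apart.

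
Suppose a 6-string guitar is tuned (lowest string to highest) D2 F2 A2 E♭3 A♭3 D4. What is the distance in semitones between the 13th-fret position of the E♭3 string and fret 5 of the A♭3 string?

3 semitones

E♭3 at fret 13 → E4 (MIDI 64); A♭3 at fret 5 → D♭4 (MIDI 61).
64 − 61 = 3, so the two pitches are 3 semitones apart, with E4 the higher.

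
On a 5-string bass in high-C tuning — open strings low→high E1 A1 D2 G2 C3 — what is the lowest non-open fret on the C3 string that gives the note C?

12

From C3, count semitones up the chromatic scale until reaching C: C–C#–D–D#–…–A#–B–C — 12 steps.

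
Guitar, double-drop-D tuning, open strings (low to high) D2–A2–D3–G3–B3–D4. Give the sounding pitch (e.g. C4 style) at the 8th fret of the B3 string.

G4

The open B3 string plus 8 semitones: B–C–C#–D–D#–E–F–F#–G.
The walk passes from B into C once, so the octave number goes from 3 to 4.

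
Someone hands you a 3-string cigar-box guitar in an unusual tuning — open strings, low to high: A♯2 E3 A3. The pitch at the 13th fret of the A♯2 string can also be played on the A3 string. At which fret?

2

Fret 13 on A♯2 is MIDI 46 + 13 = 59 (B3). On the A3 string (open MIDI 57), that pitch is 59 − 57 = fret 2.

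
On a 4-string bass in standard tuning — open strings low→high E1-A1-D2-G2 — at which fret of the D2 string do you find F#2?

F#2 is 4 semitones above the open D2 (D–D#–E–F–F#), so it sits at fret 4.

4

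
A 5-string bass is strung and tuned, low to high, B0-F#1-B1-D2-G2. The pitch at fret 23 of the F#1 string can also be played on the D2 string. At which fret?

15

Fret 23 on F#1 is MIDI 30 + 23 = 53 (F3). On the D2 string (open MIDI 38), that pitch is 53 − 38 = fret 15.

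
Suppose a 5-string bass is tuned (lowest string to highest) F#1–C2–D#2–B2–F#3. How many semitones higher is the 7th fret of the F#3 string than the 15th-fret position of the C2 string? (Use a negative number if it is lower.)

10 semitones

F#3 at fret 7 → C#4 (MIDI 61); C2 at fret 15 → D#3 (MIDI 51).
61 − 51 = 10, so the two pitches are 10 semitones apart.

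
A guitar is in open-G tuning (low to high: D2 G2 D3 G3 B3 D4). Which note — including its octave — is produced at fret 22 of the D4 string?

D4 is MIDI 62. Adding 22 gives 84, which is C6.

C6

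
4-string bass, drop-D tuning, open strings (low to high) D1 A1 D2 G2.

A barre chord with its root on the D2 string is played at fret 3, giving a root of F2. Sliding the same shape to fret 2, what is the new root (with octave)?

E2

Moving from fret 3 to fret 2 shifts the root by -1 semitone.
F2 down 1 semitone is E2.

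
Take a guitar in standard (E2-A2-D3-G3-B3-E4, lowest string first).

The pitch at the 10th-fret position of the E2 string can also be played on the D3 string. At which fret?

0

Fret 10 on E2 is MIDI 40 + 10 = 50 (D3). On the D3 string (open MIDI 50), that pitch is 50 − 50 = fret 0.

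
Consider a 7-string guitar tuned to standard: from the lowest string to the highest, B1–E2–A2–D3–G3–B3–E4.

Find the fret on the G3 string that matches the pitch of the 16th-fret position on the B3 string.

20

Fret 16 on B3 is MIDI 59 + 16 = 75 (D#5). On the G3 string (open MIDI 55), that pitch is 75 − 55 = fret 20.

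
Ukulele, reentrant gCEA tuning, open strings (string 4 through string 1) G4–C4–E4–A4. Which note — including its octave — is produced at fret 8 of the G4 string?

D♯5

Each fret is one semitone, so G4 + 8 = D♯5.
(Equivalently spelled E♭5.)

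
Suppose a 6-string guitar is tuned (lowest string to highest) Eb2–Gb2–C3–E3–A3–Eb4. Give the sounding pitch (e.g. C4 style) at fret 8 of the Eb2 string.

Eb2 is MIDI 39. Adding 8 gives 47, which is B2.

B2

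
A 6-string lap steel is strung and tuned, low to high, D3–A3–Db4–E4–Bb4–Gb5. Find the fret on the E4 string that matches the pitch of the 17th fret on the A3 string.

A3 at fret 17 is A3 + 17 semitones = D5.
The open E4 string is 7 semitones above the open A3, so the same pitch on the E4 string lies at fret 17 − 7 = 10.

10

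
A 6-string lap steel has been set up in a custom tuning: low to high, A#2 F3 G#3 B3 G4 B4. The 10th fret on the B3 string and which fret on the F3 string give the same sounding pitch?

Fret 10 on B3 is MIDI 59 + 10 = 69 (A4). On the F3 string (open MIDI 53), that pitch is 69 − 53 = fret 16.

16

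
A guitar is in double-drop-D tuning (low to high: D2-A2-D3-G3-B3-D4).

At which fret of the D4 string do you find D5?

D5 is 12 semitones above the open D4 (D–D#–E–F–…–C–C#–D), so it sits at fret 12.

12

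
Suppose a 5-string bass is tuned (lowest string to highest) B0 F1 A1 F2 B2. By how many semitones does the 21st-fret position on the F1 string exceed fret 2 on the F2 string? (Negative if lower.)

7 semitones

F1 at fret 21 → D3 (MIDI 50); F2 at fret 2 → G2 (MIDI 43).
50 − 43 = 7, so the two pitches are 7 semitones apart.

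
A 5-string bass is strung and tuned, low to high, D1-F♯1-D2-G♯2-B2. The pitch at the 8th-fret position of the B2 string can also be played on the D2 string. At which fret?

B2 at fret 8 is B2 + 8 semitones = G3.
The open D2 string is 9 semitones below the open B2, so the same pitch on the D2 string lies at fret 8 + 9 = 17.

17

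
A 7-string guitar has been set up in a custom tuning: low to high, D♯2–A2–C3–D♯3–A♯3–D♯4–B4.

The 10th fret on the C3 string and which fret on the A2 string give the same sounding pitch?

Fret 10 on C3 is MIDI 48 + 10 = 58 (A♯3). On the A2 string (open MIDI 45), that pitch is 58 − 45 = fret 13.

13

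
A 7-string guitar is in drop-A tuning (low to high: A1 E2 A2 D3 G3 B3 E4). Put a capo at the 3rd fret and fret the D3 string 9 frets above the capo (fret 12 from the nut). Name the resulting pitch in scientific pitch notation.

D4

The capo raises the open D3 by 3 semitones to F3; fretting 9 more gives D3 + 3 + 9 = D3 + 12 semitones = D4.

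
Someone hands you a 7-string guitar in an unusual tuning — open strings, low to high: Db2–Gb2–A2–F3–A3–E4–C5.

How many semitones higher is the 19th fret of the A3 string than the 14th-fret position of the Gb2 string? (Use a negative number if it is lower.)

A3 at fret 19 → E5 (MIDI 76); Gb2 at fret 14 → Ab3 (MIDI 56).
76 − 56 = 20, so the two pitches are 20 semitones apart.

20 semitones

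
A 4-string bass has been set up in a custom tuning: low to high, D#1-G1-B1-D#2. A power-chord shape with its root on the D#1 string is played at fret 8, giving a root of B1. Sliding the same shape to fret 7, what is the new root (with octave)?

A#1

Moving from fret 8 to fret 7 shifts the root by -1 semitone.
B1 down 1 semitone is A#1.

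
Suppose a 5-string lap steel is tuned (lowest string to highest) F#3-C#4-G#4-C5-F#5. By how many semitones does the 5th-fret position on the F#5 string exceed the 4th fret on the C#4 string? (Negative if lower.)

F#5 at fret 5 → B5 (MIDI 83); C#4 at fret 4 → F4 (MIDI 65).
83 − 65 = 18, so the two pitches are 18 semitones apart.

18 semitones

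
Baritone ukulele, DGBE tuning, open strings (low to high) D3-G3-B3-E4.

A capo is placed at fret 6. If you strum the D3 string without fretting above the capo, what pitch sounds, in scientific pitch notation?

G#3

The capo raises the open D3 by 6 semitones to G#3; fretting 0 more gives D3 + 6 + 0 = D3 + 6 semitones = G#3.
(Also written Ab.)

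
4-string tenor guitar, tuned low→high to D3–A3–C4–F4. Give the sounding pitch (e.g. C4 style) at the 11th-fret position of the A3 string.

G♯4

The open A3 string plus 11 semitones: A–A#–B–C–…–F#–G–G#.
The walk passes from B into C once, so the octave number goes from 3 to 4.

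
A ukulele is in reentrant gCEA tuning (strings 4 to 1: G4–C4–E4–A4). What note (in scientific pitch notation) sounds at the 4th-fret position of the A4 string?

C♯5

Each fret is one semitone, so A4 + 4 = C♯5.
(Equivalently spelled D♭5.)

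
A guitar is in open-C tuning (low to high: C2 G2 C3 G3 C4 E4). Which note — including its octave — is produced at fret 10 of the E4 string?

E4 is MIDI 64. Adding 10 gives 74, which is D5.

D5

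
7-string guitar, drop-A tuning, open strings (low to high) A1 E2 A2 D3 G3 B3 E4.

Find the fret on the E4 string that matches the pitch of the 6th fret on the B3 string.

Fret 6 on B3 is MIDI 59 + 6 = 65 (F4). On the E4 string (open MIDI 64), that pitch is 65 − 64 = fret 1.

1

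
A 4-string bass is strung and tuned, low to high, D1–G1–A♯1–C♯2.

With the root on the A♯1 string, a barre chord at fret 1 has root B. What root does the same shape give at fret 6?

Moving from fret 1 to fret 6 shifts the root by 5 semitones.
B up 5 semitones is E.

E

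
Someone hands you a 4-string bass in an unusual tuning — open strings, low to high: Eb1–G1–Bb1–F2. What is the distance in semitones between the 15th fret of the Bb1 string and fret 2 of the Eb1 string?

Bb1 at fret 15 → Db3 (MIDI 49); Eb1 at fret 2 → F1 (MIDI 29).
49 − 29 = 20, so the two pitches are 20 semitones apart, with Db3 the higher.

20 semitones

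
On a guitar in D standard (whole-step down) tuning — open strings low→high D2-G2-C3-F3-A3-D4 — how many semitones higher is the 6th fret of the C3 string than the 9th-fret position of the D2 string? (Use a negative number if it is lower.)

7 semitones

C3 at fret 6 → F♯3 (MIDI 54); D2 at fret 9 → B2 (MIDI 47).
54 − 47 = 7, so the two pitches are 7 semitones apart.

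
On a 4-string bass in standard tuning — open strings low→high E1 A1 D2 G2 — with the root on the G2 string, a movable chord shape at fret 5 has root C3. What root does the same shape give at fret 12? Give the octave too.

Moving from fret 5 to fret 12 shifts the root by 7 semitones.
C3 up 7 semitones is G3.

G3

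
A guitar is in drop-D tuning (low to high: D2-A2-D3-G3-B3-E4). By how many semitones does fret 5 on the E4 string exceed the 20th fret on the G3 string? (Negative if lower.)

E4 at fret 5 → A4 (MIDI 69); G3 at fret 20 → D#5 (MIDI 75).
69 − 75 = -6, so the two pitches are 6 semitones apart.

-6 semitones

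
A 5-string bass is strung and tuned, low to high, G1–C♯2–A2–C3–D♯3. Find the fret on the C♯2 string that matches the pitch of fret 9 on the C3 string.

Fret 9 on C3 is MIDI 48 + 9 = 57 (A3). On the C♯2 string (open MIDI 37), that pitch is 57 − 37 = fret 20.

20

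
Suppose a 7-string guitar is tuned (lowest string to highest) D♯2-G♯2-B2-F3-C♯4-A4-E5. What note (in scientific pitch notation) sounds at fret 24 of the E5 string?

E7

E5 is MIDI 76. Adding 24 gives 100, which is E7.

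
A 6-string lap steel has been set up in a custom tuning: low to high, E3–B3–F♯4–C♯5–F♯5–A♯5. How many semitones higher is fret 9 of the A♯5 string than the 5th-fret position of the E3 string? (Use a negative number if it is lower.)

A♯5 at fret 9 → G6 (MIDI 91); E3 at fret 5 → A3 (MIDI 57).
91 − 57 = 34, so the two pitches are 34 semitones apart.

34 semitones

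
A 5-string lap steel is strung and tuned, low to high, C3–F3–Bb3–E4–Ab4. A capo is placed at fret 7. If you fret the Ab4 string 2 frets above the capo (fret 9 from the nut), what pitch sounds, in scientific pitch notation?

F5

The capo raises the open Ab4 by 7 semitones to Eb5; fretting 2 more gives Ab4 + 7 + 2 = Ab4 + 9 semitones = F5.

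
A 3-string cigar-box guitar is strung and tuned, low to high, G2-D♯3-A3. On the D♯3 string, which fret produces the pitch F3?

2

F3 is 2 semitones above the open D♯3 (D#–E–F), so it sits at fret 2.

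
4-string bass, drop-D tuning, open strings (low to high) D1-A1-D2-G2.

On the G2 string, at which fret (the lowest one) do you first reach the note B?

From G2, count semitones up the chromatic scale until reaching B: G–G#–A–A#–B — 4 steps.

4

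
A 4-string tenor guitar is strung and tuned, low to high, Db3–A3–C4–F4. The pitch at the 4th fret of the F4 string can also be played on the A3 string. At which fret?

12

Fret 4 on F4 is MIDI 65 + 4 = 69 (A4). On the A3 string (open MIDI 57), that pitch is 69 − 57 = fret 12.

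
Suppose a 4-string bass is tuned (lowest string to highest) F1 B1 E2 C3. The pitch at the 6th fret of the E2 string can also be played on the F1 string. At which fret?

17

E2 at fret 6 is E2 + 6 semitones = B♭2.
The open F1 string is 11 semitones below the open E2, so the same pitch on the F1 string lies at fret 6 + 11 = 17.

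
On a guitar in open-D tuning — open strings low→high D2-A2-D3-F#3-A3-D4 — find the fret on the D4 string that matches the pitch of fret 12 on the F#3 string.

4

Fret 12 on F#3 is MIDI 54 + 12 = 66 (F#4). On the D4 string (open MIDI 62), that pitch is 66 − 62 = fret 4.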